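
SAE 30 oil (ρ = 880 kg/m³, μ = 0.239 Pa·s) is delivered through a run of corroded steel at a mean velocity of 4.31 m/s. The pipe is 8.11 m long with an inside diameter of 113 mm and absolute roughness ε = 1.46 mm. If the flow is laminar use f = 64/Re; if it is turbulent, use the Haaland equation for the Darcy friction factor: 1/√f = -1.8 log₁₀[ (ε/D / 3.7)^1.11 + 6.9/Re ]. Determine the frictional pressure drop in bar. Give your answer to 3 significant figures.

ΔP ≈ 0.209 bar

Reynolds number Re = ρVD/μ = 880 · 4.31 · 0.113 / 0.239 = 1793.
Re < 2300 → laminar flow, so f = 64/Re = 64/1793 = 0.03569 (the turbulent correlation is not needed).
Darcy-Weisbach: ΔP = f(L/D)(ρV²/2) = 0.03569·(8.11/0.113)·(880·4.31²/2) = 0.03569·71.77·8173 = 2.094e+04 Pa.
ΔP = 2.094e+04 Pa = 0.209 bar.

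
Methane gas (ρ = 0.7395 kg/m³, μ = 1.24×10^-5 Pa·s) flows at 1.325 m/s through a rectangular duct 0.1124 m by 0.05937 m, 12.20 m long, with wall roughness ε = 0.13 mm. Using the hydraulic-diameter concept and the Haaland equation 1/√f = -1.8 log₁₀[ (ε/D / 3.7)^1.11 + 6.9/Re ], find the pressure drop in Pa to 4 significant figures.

ΔP ≈ 3.792 Pa

Hydraulic diameter D_h = 4A/P = 4·(0.1124·0.05937)/(2·(0.1124+0.05937)) = 0.02669/0.3435 = 0.0777 m.
Re = ρVD_h/μ = 0.7395·1.325·0.0777/1.24e-05 = 6140.
ε/D_h = 0.00013/0.0777 = 0.00167; Haaland gives 1/√f = -1.8 log₁₀[0.000194+0.00112] = 5.184, so f = 0.03721.
ΔP = f(L/D_h)(ρV²/2) = 0.03721·12.2/0.0777·0.6491 = 3.792 Pa.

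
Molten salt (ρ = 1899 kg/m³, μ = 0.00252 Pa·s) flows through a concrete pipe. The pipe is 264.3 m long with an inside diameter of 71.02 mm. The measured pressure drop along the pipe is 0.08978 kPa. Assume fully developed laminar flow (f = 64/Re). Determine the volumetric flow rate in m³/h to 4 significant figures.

Q ≈ 0.3030 m³/h

For laminar flow, f = 64/Re with Re = ρVD/μ, so Darcy-Weisbach reduces to ΔP = 32μLV/D². Solving for V: V = ΔP·D²/(32μL) = 89.78·(0.07102)²/(32·0.00252·264.3) = 0.02125 m/s.
Check: Re = ρVD/μ = 1899·0.02125·0.07102/0.00252 = 1137 < 2300, so the laminar assumption holds.
Q = V·A = 0.02125·(π/4·0.07102²) = 8.417e-05 m³/s = 0.3030 m³/h.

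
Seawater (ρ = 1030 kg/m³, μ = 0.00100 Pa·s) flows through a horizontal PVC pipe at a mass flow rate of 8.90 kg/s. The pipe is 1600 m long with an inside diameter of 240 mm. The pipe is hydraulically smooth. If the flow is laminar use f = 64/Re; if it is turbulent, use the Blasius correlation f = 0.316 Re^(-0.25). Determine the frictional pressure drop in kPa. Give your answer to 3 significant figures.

A = πD²/4 = π(0.24)²/4 = 0.04524 m²; mean velocity V = ṁ/(ρA) = 8.9/(1030 · 0.04524) = 0.191 m/s.
Reynolds number Re = ρVD/μ = 1030 · 0.191 · 0.24 / 0.001 = 4.722e+04.
Re > 4000 → turbulent. Smooth-pipe (Blasius): f = 0.316 Re^(-0.25) = 0.316/(4.722e+04)^0.25 = 0.02144.
Darcy-Weisbach: ΔP = f(L/D)(ρV²/2) = 0.02144·(1600/0.24)·(1030·0.191²/2) = 0.02144·6667·18.79 = 2685 Pa.
ΔP = 2685 Pa = 2.69 kPa.

ΔP ≈ 2.69 kPa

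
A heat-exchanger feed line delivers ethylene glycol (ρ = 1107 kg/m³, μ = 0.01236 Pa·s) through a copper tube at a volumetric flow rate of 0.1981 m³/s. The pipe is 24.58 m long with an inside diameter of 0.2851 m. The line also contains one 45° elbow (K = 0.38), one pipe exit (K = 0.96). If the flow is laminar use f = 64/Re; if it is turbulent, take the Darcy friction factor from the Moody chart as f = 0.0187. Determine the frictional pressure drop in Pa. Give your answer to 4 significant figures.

ΔP ≈ 15740 Pa

Cross-sectional area A = πD²/4 = π(0.2851)²/4 = 0.06384 m²; mean velocity V = Q/A = 0.1981/0.06384 = 3.103 m/s.
Reynolds number Re = ρVD/μ = 1107 · 3.103 · 0.2851 / 0.0124 = 7.924e+04.
Re > 4000 → turbulent; use the Moody-chart value f = 0.0187.
Total minor-loss coefficient ΣK = 1·0.38 + 1·0.96 = 1.34.
ΔP = [f·L/D + ΣK]·(ρV²/2) = [0.0187·24.58/0.2851 + 1.34]·(1107·3.103²/2) = [1.612 + 1.34]·5330 = 1.574e+04 Pa.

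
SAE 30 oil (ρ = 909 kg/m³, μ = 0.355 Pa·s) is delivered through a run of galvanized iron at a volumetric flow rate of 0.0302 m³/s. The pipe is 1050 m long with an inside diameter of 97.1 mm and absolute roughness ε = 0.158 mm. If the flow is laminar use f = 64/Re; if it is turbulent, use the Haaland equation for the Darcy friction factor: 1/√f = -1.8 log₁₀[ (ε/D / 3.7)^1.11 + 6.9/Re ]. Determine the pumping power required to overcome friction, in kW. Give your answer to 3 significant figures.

P ≈ 156 kW

Cross-sectional area A = πD²/4 = π(0.0971)²/4 = 0.007405 m²; mean velocity V = Q/A = 0.0302/0.007405 = 4.078 m/s.
Reynolds number Re = ρVD/μ = 909 · 4.078 · 0.0971 / 0.355 = 1014.
Re < 2300 → laminar flow, so f = 64/Re = 64/1014 = 0.06312 (the turbulent correlation is not needed).
Darcy-Weisbach: ΔP = f(L/D)(ρV²/2) = 0.06312·(1050/0.0971)·(909·4.078²/2) = 0.06312·1.081e+04·7559 = 5.16e+06 Pa.
Pumping power P = QΔP = 0.0302·5.16e+06 = 155800 W = 156 kW.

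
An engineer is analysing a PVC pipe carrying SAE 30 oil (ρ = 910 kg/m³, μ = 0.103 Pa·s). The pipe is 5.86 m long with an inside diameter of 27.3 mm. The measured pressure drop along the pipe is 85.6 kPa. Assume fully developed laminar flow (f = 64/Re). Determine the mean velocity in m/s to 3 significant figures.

For laminar flow, f = 64/Re with Re = ρVD/μ, so Darcy-Weisbach reduces to ΔP = 32μLV/D². Solving for V: V = ΔP·D²/(32μL) = 8.56e+04·(0.0273)²/(32·0.103·5.86) = 3.303 m/s.
Check: Re = ρVD/μ = 910·3.303·0.0273/0.103 = 796.7 < 2300, so the laminar assumption holds.

V ≈ 3.30 m/s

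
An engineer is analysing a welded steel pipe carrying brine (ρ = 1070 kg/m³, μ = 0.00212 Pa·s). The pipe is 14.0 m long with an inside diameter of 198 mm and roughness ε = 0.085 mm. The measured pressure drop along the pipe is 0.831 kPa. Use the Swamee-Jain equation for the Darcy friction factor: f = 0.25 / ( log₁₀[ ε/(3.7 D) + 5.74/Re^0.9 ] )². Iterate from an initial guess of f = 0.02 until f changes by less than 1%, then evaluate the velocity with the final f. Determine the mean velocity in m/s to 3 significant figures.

Rearranging Darcy-Weisbach: V = √(2·ΔP·D/(f·L·ρ)). With ε/D = 8.5e-05/0.198 = 0.000429, iterate starting from f = 0.02:
  f = 0.02 → V = √(2·831·0.198/(0.02·14·1070)) = 1.048 m/s; Re = ρVD/μ = 1.047e+05; f → 0.01998
Converged (Δf/f < 1%). With the final f = 0.01998: V = √(2·831·0.198/(0.01998·14·1070)) = 1.049 m/s.

V ≈ 1.05 m/s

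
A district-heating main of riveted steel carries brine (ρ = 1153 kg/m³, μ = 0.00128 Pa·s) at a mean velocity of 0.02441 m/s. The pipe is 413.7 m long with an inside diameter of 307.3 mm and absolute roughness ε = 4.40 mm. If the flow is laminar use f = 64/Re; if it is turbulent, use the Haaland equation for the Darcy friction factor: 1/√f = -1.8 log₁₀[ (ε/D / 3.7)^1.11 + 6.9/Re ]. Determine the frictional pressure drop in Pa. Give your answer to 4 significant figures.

ΔP ≈ 22.73 Pa

Reynolds number Re = ρVD/μ = 1153 · 0.02441 · 0.3073 / 0.00128 = 6757.
Re > 4000 → turbulent. Relative roughness ε/D = 0.0044/0.3073 = 0.0143. Haaland: 1/√f = -1.8 log₁₀[(0.0143/3.7)^1.11 + 6.9/6757] = -1.8 log₁₀[0.0021 + 0.00102] = 4.51, so f = 0.04916.
Darcy-Weisbach: ΔP = f(L/D)(ρV²/2) = 0.04916·(413.7/0.3073)·(1153·0.02441²/2) = 0.04916·1346·0.3435 = 22.73 Pa.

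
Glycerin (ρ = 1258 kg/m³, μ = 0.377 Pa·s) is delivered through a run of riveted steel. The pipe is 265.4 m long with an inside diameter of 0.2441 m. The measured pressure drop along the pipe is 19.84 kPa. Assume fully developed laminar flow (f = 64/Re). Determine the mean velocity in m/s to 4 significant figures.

For laminar flow, f = 64/Re with Re = ρVD/μ, so Darcy-Weisbach reduces to ΔP = 32μLV/D². Solving for V: V = ΔP·D²/(32μL) = 1.984e+04·(0.2441)²/(32·0.377·265.4) = 0.3692 m/s.
Check: Re = ρVD/μ = 1258·0.3692·0.2441/0.377 = 300.7 < 2300, so the laminar assumption holds.

V ≈ 0.3692 m/s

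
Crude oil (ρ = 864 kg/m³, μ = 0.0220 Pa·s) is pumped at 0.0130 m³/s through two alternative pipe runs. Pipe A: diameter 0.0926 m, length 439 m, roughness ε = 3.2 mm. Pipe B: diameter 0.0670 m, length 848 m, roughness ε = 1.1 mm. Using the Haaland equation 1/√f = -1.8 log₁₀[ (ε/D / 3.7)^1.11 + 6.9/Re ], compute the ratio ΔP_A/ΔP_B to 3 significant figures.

Pipe A: V = Q/A = 0.013/0.006735 = 1.93 m/s; Re = 7020; ε/D = 0.0346; Haaland → f = 0.06479; ΔP_A = f(L/D)(ρV²/2) = 4.945e+05 Pa.
Pipe B: V = Q/A = 0.013/0.003526 = 3.687 m/s; Re = 9702; ε/D = 0.0164; Haaland → f = 0.04935; ΔP_B = f(L/D)(ρV²/2) = 3.669e+06 Pa.
ΔP_A/ΔP_B = 4.945e+05/3.669e+06 = 0.135.

ΔP_A/ΔP_B ≈ 0.135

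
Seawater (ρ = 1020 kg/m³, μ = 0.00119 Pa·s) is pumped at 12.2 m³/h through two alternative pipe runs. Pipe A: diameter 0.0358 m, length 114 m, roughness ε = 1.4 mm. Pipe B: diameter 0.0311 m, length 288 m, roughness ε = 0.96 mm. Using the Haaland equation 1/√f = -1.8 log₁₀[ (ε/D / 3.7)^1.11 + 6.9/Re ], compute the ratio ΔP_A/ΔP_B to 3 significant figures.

ΔP_A/ΔP_B ≈ 0.217

Pipe A: V = Q/A = 0.003389/0.001007 = 3.367 m/s; Re = 1.033e+05; ε/D = 0.0391; Haaland → f = 0.06442; ΔP_A = f(L/D)(ρV²/2) = 1.186e+06 Pa.
Pipe B: V = Q/A = 0.003389/0.0007596 = 4.461 m/s; Re = 1.189e+05; ε/D = 0.0309; Haaland → f = 0.05823; ΔP_B = f(L/D)(ρV²/2) = 5.473e+06 Pa.
ΔP_A/ΔP_B = 1.186e+06/5.473e+06 = 0.217.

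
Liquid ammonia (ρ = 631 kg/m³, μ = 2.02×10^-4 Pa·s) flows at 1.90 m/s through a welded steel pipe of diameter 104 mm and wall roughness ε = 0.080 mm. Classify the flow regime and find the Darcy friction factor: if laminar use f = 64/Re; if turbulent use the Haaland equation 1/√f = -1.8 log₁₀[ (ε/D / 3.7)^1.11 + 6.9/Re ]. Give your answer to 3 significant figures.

Re = ρVD/μ = 631·1.9·0.104/0.000202 = 6.173e+05.
Re > 4000 → turbulent. ε/D = 8e-05/0.104 = 0.000769; Haaland: 1/√f = -1.8 log₁₀[8.18e-05 + 1.12e-05] = 7.257, so f = 0.01899.

f ≈ 0.0190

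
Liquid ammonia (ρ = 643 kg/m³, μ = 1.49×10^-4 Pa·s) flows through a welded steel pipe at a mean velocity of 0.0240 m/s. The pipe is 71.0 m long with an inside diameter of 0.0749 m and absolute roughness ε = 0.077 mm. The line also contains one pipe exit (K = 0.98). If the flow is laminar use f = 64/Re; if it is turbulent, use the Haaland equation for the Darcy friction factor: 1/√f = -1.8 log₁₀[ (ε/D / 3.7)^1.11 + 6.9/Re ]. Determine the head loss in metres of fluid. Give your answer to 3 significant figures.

h_f ≈ 9.84×10^-4 m

Reynolds number Re = ρVD/μ = 643 · 0.024 · 0.0749 / 0.000149 = 7757.
Re > 4000 → turbulent. Relative roughness ε/D = 7.7e-05/0.0749 = 0.00103. Haaland: 1/√f = -1.8 log₁₀[(0.00103/3.7)^1.11 + 6.9/7757] = -1.8 log₁₀[0.000113 + 0.000889] = 5.398, so f = 0.03432.
Total minor-loss coefficient ΣK = 1·0.98 = 0.98.
ΔP = [f·L/D + ΣK]·(ρV²/2) = [0.03432·71/0.0749 + 0.98]·(643·0.024²/2) = [32.53 + 0.98]·0.1852 = 6.206 Pa.
Head loss h_f = ΔP/(ρg) = 6.206/(643·9.81) = 9.84×10^-4 m.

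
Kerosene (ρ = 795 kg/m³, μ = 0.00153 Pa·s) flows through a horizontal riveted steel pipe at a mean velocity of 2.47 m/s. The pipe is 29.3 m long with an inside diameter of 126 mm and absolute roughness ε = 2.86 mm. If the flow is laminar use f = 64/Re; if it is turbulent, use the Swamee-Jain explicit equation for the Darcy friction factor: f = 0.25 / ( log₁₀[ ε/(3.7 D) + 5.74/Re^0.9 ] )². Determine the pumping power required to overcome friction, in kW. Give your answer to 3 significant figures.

P ≈ 0.894 kW

Reynolds number Re = ρVD/μ = 795 · 2.47 · 0.126 / 0.00153 = 1.617e+05.
Re > 4000 → turbulent. Relative roughness ε/D = 0.00286/0.126 = 0.0227. Swamee-Jain: f = 0.25/(log₁₀[0.0227/3.7 + 5.74/1.617e+05^0.9])² = 0.25/(log₁₀[0.00613 + 0.000118])² = 0.25/(-2.204)² = 0.05147.
Darcy-Weisbach: ΔP = f(L/D)(ρV²/2) = 0.05147·(29.3/0.126)·(795·2.47²/2) = 0.05147·232.5·2425 = 2.902e+04 Pa.
Q = V·A = 2.47·0.01247 = 0.0308 m³/s.
Pumping power P = QΔP = 0.0308·2.902e+04 = 893.9 W = 0.894 kW.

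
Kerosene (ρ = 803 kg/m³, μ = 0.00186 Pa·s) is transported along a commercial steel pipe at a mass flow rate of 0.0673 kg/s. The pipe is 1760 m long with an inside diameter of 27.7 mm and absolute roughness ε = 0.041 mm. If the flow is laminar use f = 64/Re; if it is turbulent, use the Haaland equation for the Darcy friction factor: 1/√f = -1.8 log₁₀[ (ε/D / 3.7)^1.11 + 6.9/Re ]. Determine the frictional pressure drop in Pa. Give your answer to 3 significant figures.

A = πD²/4 = π(0.0277)²/4 = 0.0006026 m²; mean velocity V = ṁ/(ρA) = 0.0673/(803 · 0.0006026) = 0.1391 m/s.
Reynolds number Re = ρVD/μ = 803 · 0.1391 · 0.0277 / 0.00186 = 1663.
Re < 2300 → laminar flow, so f = 64/Re = 64/1663 = 0.03848 (the turbulent correlation is not needed).
Darcy-Weisbach: ΔP = f(L/D)(ρV²/2) = 0.03848·(1760/0.0277)·(803·0.1391²/2) = 0.03848·6.354e+04·7.766 = 1.899e+04 Pa.

ΔP ≈ 19000 Pa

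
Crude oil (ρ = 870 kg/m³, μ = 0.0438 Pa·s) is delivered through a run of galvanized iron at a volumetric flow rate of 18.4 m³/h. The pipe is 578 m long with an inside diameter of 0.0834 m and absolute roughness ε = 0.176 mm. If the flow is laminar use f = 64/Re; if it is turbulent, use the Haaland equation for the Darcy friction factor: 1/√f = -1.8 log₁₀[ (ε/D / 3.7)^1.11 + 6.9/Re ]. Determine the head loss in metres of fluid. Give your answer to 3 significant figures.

Q = 18.4 m³/h = 18.4/3600 = 0.005111 m³/s.
Cross-sectional area A = πD²/4 = π(0.0834)²/4 = 0.005463 m²; mean velocity V = Q/A = 0.005111/0.005463 = 0.9356 m/s.
Reynolds number Re = ρVD/μ = 870 · 0.9356 · 0.0834 / 0.0438 = 1550.
Re < 2300 → laminar flow, so f = 64/Re = 64/1550 = 0.04129 (the turbulent correlation is not needed).
Darcy-Weisbach: ΔP = f(L/D)(ρV²/2) = 0.04129·(578/0.0834)·(870·0.9356²/2) = 0.04129·6930·380.8 = 1.09e+05 Pa.
Head loss h_f = ΔP/(ρg) = 1.09e+05/(870·9.81) = 12.8 m.

h_f ≈ 12.8 m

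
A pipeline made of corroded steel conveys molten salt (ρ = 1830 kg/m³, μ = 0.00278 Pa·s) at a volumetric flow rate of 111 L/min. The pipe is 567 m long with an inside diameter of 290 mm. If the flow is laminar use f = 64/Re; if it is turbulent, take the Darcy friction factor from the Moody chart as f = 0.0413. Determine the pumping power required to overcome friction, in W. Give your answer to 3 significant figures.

Q = 111 L/min = 111/60000 = 0.00185 m³/s.
Cross-sectional area A = πD²/4 = π(0.29)²/4 = 0.06605 m²; mean velocity V = Q/A = 0.00185/0.06605 = 0.02801 m/s.
Reynolds number Re = ρVD/μ = 1830 · 0.02801 · 0.29 / 0.00278 = 5347.
Re > 4000 → turbulent; use the Moody-chart value f = 0.0413.
Darcy-Weisbach: ΔP = f(L/D)(ρV²/2) = 0.0413·(567/0.29)·(1830·0.02801²/2) = 0.0413·1955·0.7178 = 57.96 Pa.
Pumping power P = QΔP = 0.00185·57.96 = 0.1072 W = 0.107 W.

P ≈ 0.107 W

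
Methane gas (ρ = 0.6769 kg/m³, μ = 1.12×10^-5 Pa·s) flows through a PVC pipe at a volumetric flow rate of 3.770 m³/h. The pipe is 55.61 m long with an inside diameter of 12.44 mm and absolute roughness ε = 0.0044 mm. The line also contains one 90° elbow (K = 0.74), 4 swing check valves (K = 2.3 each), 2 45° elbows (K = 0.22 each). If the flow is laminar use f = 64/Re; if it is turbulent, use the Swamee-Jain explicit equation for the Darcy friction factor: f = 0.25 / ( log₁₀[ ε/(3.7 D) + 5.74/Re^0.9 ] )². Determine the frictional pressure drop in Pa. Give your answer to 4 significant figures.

Q = 3.770 m³/h = 3.770/3600 = 0.001047 m³/s.
Cross-sectional area A = πD²/4 = π(0.01244)²/4 = 0.0001215 m²; mean velocity V = Q/A = 0.001047/0.0001215 = 8.616 m/s.
Reynolds number Re = ρVD/μ = 0.6769 · 8.616 · 0.01244 / 1.12e-05 = 6478.
Re > 4000 → turbulent. Relative roughness ε/D = 4.4e-06/0.01244 = 0.000354. Swamee-Jain: f = 0.25/(log₁₀[0.000354/3.7 + 5.74/6478^0.9])² = 0.25/(log₁₀[9.56e-05 + 0.00213])² = 0.25/(-2.652)² = 0.03554.
Total minor-loss coefficient ΣK = 1·0.74 + 4·2.3 + 2·0.22 = 10.4.
ΔP = [f·L/D + ΣK]·(ρV²/2) = [0.03554·55.61/0.01244 + 10.4]·(0.6769·8.616²/2) = [158.9 + 10.4]·25.13 = 4252 Pa.

ΔP ≈ 4252 Pa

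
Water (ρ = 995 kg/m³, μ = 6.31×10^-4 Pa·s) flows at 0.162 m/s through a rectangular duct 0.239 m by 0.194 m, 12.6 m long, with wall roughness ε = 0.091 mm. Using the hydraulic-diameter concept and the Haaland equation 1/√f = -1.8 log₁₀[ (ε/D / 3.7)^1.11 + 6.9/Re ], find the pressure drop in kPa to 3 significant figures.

Hydraulic diameter D_h = 4A/P = 4·(0.239·0.194)/(2·(0.239+0.194)) = 0.1855/0.866 = 0.2142 m.
Re = ρVD_h/μ = 995·0.162·0.2142/0.000631 = 5.471e+04.
ε/D_h = 9.1e-05/0.2142 = 0.000425; Haaland gives 1/√f = -1.8 log₁₀[4.23e-05+0.000126] = 6.792, so f = 0.02168.
ΔP = f(L/D_h)(ρV²/2) = 0.02168·12.6/0.2142·13.06 = 16.65 Pa.
ΔP = 0.0167 kPa.

ΔP ≈ 0.0167 kPa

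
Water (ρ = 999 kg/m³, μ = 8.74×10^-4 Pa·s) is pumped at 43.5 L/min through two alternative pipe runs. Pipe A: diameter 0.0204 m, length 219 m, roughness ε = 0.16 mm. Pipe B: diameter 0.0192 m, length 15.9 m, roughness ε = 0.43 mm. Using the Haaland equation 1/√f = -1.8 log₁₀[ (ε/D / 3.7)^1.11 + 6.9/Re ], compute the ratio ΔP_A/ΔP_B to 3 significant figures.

Pipe A: V = Q/A = 0.000725/0.0003269 = 2.218 m/s; Re = 5.172e+04; ε/D = 0.00784; Haaland → f = 0.03627; ΔP_A = f(L/D)(ρV²/2) = 9.569e+05 Pa.
Pipe B: V = Q/A = 0.000725/0.0002895 = 2.504 m/s; Re = 5.495e+04; ε/D = 0.0224; Haaland → f = 0.05157; ΔP_B = f(L/D)(ρV²/2) = 1.337e+05 Pa.
ΔP_A/ΔP_B = 9.569e+05/1.337e+05 = 7.15.

ΔP_A/ΔP_B ≈ 7.15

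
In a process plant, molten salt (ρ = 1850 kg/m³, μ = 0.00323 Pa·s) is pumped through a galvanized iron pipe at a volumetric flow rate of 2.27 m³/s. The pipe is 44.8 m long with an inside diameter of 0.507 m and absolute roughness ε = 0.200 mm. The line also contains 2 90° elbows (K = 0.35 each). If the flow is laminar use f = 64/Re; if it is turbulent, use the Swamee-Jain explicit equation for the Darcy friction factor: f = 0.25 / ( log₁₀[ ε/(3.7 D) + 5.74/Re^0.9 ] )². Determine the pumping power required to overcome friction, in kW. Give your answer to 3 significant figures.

Cross-sectional area A = πD²/4 = π(0.507)²/4 = 0.2019 m²; mean velocity V = Q/A = 2.27/0.2019 = 11.24 m/s.
Reynolds number Re = ρVD/μ = 1850 · 11.24 · 0.507 / 0.00323 = 3.265e+06.
Re > 4000 → turbulent. Relative roughness ε/D = 0.0002/0.507 = 0.000394. Swamee-Jain: f = 0.25/(log₁₀[0.000394/3.7 + 5.74/3.265e+06^0.9])² = 0.25/(log₁₀[0.000107 + 7.88e-06])² = 0.25/(-3.941)² = 0.01609.
Total minor-loss coefficient ΣK = 2·0.35 = 0.7.
ΔP = [f·L/D + ΣK]·(ρV²/2) = [0.01609·44.8/0.507 + 0.7]·(1850·11.24²/2) = [1.422 + 0.7]·1.169e+05 = 2.482e+05 Pa.
Pumping power P = QΔP = 2.27·2.482e+05 = 563400 W = 563 kW.

P ≈ 563 kW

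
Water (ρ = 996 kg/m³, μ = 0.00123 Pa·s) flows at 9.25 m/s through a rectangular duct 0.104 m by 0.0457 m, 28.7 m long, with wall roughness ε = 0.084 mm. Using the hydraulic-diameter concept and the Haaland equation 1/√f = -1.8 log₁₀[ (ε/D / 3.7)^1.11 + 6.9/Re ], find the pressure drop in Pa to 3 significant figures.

ΔP ≈ 415000 Pa

Hydraulic diameter D_h = 4A/P = 4·(0.104·0.0457)/(2·(0.104+0.0457)) = 0.01901/0.2994 = 0.0635 m.
Re = ρVD_h/μ = 996·9.25·0.0635/0.00123 = 4.756e+05.
ε/D_h = 8.4e-05/0.0635 = 0.00132; Haaland gives 1/√f = -1.8 log₁₀[0.000149+1.45e-05] = 6.814, so f = 0.02154.
ΔP = f(L/D_h)(ρV²/2) = 0.02154·28.7/0.0635·4.261e+04 = 4.148e+05 Pa.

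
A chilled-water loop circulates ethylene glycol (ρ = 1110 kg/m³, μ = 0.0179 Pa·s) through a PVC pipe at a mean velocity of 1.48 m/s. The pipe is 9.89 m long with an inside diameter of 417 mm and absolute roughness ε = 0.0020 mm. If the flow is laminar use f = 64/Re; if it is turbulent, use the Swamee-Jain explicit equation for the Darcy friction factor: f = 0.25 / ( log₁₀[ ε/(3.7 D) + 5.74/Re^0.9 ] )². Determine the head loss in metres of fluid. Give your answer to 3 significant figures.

h_f ≈ 0.0585 m

Reynolds number Re = ρVD/μ = 1110 · 1.48 · 0.417 / 0.0179 = 3.827e+04.
Re > 4000 → turbulent. Relative roughness ε/D = 2e-06/0.417 = 4.8e-06. Swamee-Jain: f = 0.25/(log₁₀[4.8e-06/3.7 + 5.74/3.827e+04^0.9])² = 0.25/(log₁₀[1.3e-06 + 0.000431])² = 0.25/(-3.364)² = 0.02209.
Darcy-Weisbach: ΔP = f(L/D)(ρV²/2) = 0.02209·(9.89/0.417)·(1110·1.48²/2) = 0.02209·23.72·1216 = 636.8 Pa.
Head loss h_f = ΔP/(ρg) = 636.8/(1110·9.81) = 0.0585 m.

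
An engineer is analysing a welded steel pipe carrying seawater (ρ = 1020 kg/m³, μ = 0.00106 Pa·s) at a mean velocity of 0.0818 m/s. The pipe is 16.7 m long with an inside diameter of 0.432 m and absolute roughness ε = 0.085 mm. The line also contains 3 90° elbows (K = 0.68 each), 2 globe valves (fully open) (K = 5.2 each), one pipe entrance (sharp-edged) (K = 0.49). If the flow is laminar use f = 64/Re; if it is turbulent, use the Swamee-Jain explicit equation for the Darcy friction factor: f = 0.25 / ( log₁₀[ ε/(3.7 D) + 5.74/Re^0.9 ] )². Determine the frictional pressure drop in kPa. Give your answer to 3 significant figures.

ΔP ≈ 0.0472 kPa

Reynolds number Re = ρVD/μ = 1020 · 0.0818 · 0.432 / 0.00106 = 3.4e+04.
Re > 4000 → turbulent. Relative roughness ε/D = 8.5e-05/0.432 = 0.000197. Swamee-Jain: f = 0.25/(log₁₀[0.000197/3.7 + 5.74/3.4e+04^0.9])² = 0.25/(log₁₀[5.32e-05 + 0.000479])² = 0.25/(-3.274)² = 0.02333.
Total minor-loss coefficient ΣK = 3·0.68 + 2·5.2 + 1·0.49 = 12.9.
ΔP = [f·L/D + ΣK]·(ρV²/2) = [0.02333·16.7/0.432 + 12.9]·(1020·0.0818²/2) = [0.9017 + 12.9]·3.413 = 47.2 Pa.
ΔP = 47.2 Pa = 0.0472 kPa.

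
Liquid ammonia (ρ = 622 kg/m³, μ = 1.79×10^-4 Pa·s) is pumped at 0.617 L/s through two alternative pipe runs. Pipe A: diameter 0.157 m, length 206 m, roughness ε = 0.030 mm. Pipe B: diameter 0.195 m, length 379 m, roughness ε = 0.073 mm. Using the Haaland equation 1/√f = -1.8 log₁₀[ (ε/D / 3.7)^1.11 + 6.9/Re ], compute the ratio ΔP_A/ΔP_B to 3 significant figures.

ΔP_A/ΔP_B ≈ 1.51

Pipe A: V = Q/A = 0.000617/0.01936 = 0.03187 m/s; Re = 1.739e+04; ε/D = 0.000191; Haaland → f = 0.02697; ΔP_A = f(L/D)(ρV²/2) = 11.18 Pa.
Pipe B: V = Q/A = 0.000617/0.02986 = 0.02066 m/s; Re = 1.4e+04; ε/D = 0.000374; Haaland → f = 0.02876; ΔP_B = f(L/D)(ρV²/2) = 7.42 Pa.
ΔP_A/ΔP_B = 11.18/7.42 = 1.51.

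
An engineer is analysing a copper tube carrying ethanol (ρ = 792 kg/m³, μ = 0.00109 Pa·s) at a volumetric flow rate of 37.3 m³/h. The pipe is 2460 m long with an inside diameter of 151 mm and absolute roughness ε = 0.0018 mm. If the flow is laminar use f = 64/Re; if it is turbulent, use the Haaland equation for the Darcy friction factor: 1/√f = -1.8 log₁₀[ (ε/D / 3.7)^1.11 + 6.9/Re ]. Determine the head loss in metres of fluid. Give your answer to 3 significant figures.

Q = 37.3 m³/h = 37.3/3600 = 0.01036 m³/s.
Cross-sectional area A = πD²/4 = π(0.151)²/4 = 0.01791 m²; mean velocity V = Q/A = 0.01036/0.01791 = 0.5786 m/s.
Reynolds number Re = ρVD/μ = 792 · 0.5786 · 0.151 / 0.00109 = 6.348e+04.
Re > 4000 → turbulent. Relative roughness ε/D = 1.8e-06/0.151 = 1.19e-05. Haaland: 1/√f = -1.8 log₁₀[(1.19e-05/3.7)^1.11 + 6.9/6.348e+04] = -1.8 log₁₀[8.02e-07 + 0.000109] = 7.129, so f = 0.01968.
Darcy-Weisbach: ΔP = f(L/D)(ρV²/2) = 0.01968·(2460/0.151)·(792·0.5786²/2) = 0.01968·1.629e+04·132.6 = 4.249e+04 Pa.
Head loss h_f = ΔP/(ρg) = 4.249e+04/(792·9.81) = 5.47 m.

h_f ≈ 5.47 m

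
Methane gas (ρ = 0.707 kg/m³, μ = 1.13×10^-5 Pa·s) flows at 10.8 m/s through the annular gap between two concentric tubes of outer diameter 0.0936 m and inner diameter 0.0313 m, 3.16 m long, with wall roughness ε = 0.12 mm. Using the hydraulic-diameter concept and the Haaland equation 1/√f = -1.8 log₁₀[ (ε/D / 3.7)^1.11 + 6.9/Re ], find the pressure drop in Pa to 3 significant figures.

ΔP ≈ 55.6 Pa

Hydraulic diameter D_h = 4A/P = D_o - D_i = 0.0936 - 0.0313 = 0.0623 m.
Re = ρVD_h/μ = 0.707·10.8·0.0623/1.13e-05 = 4.21e+04.
ε/D_h = 0.00012/0.0623 = 0.00193; Haaland gives 1/√f = -1.8 log₁₀[0.000227+0.000164] = 6.135, so f = 0.02657.
ΔP = f(L/D_h)(ρV²/2) = 0.02657·3.16/0.0623·41.23 = 55.57 Pa.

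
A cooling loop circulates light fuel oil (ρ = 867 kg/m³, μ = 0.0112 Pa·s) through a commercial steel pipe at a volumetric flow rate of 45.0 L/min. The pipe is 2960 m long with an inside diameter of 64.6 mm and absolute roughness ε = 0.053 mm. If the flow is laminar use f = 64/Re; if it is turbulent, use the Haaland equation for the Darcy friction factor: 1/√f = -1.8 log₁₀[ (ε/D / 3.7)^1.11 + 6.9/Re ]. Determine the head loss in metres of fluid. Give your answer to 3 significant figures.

Q = 45.0 L/min = 45.0/60000 = 0.00075 m³/s.
Cross-sectional area A = πD²/4 = π(0.0646)²/4 = 0.003278 m²; mean velocity V = Q/A = 0.00075/0.003278 = 0.2288 m/s.
Reynolds number Re = ρVD/μ = 867 · 0.2288 · 0.0646 / 0.0112 = 1144.
Re < 2300 → laminar flow, so f = 64/Re = 64/1144 = 0.05593 (the turbulent correlation is not needed).
Darcy-Weisbach: ΔP = f(L/D)(ρV²/2) = 0.05593·(2960/0.0646)·(867·0.2288²/2) = 0.05593·4.582e+04·22.7 = 5.817e+04 Pa.
Head loss h_f = ΔP/(ρg) = 5.817e+04/(867·9.81) = 6.84 m.

h_f ≈ 6.84 m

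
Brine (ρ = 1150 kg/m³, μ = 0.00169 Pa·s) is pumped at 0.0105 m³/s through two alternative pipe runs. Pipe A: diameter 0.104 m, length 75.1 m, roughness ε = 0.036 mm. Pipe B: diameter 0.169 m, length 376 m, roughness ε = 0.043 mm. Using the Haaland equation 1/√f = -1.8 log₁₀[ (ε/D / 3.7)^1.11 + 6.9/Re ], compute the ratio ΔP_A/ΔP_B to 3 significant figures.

ΔP_A/ΔP_B ≈ 2.12

Pipe A: V = Q/A = 0.0105/0.008495 = 1.236 m/s; Re = 8.747e+04; ε/D = 0.000346; Haaland → f = 0.0198; ΔP_A = f(L/D)(ρV²/2) = 1.256e+04 Pa.
Pipe B: V = Q/A = 0.0105/0.02243 = 0.4681 m/s; Re = 5.383e+04; ε/D = 0.000254; Haaland → f = 0.02118; ΔP_B = f(L/D)(ρV²/2) = 5936 Pa.
ΔP_A/ΔP_B = 1.256e+04/5936 = 2.12.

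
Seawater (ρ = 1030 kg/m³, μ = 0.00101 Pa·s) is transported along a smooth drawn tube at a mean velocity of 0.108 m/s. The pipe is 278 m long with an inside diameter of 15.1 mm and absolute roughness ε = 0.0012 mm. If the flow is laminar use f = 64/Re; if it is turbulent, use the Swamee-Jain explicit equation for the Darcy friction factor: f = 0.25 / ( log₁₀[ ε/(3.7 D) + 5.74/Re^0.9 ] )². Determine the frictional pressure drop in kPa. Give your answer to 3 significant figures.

Reynolds number Re = ρVD/μ = 1030 · 0.108 · 0.0151 / 0.00101 = 1663.
Re < 2300 → laminar flow, so f = 64/Re = 64/1663 = 0.03848 (the turbulent correlation is not needed).
Darcy-Weisbach: ΔP = f(L/D)(ρV²/2) = 0.03848·(278/0.0151)·(1030·0.108²/2) = 0.03848·1.841e+04·6.007 = 4256 Pa.
ΔP = 4256 Pa = 4.26 kPa.

ΔP ≈ 4.26 kPa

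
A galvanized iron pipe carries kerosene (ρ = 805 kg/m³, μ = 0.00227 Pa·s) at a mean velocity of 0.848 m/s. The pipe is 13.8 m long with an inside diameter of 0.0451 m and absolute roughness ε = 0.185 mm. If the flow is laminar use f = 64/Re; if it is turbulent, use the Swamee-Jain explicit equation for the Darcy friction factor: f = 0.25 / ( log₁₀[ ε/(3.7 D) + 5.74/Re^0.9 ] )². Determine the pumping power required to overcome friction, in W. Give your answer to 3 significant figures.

Reynolds number Re = ρVD/μ = 805 · 0.848 · 0.0451 / 0.00227 = 1.356e+04.
Re > 4000 → turbulent. Relative roughness ε/D = 0.000185/0.0451 = 0.0041. Swamee-Jain: f = 0.25/(log₁₀[0.0041/3.7 + 5.74/1.356e+04^0.9])² = 0.25/(log₁₀[0.00111 + 0.0011])² = 0.25/(-2.657)² = 0.03542.
Darcy-Weisbach: ΔP = f(L/D)(ρV²/2) = 0.03542·(13.8/0.0451)·(805·0.848²/2) = 0.03542·306·289.4 = 3137 Pa.
Q = V·A = 0.848·0.001598 = 0.001355 m³/s.
Pumping power P = QΔP = 0.001355·3137 = 4.250 W = 4.25 W.

P ≈ 4.25 W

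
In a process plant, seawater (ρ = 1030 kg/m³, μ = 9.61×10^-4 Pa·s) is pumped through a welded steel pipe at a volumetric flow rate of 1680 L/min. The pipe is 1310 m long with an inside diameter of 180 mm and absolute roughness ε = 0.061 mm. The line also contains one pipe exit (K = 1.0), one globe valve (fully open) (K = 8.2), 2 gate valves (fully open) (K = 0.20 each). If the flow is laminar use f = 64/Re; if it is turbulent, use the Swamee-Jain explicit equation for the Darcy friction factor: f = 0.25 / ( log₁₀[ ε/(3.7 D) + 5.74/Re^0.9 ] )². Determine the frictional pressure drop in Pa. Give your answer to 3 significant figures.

Q = 1680 L/min = 1680/60000 = 0.028 m³/s.
Cross-sectional area A = πD²/4 = π(0.18)²/4 = 0.02545 m²; mean velocity V = Q/A = 0.028/0.02545 = 1.1 m/s.
Reynolds number Re = ρVD/μ = 1030 · 1.1 · 0.18 / 0.000961 = 2.123e+05.
Re > 4000 → turbulent. Relative roughness ε/D = 6.1e-05/0.18 = 0.000339. Swamee-Jain: f = 0.25/(log₁₀[0.000339/3.7 + 5.74/2.123e+05^0.9])² = 0.25/(log₁₀[9.16e-05 + 9.22e-05])² = 0.25/(-3.736)² = 0.01791.
Total minor-loss coefficient ΣK = 1·1 + 1·8.2 + 2·0.2 = 9.6.
ΔP = [f·L/D + ΣK]·(ρV²/2) = [0.01791·1310/0.18 + 9.6]·(1030·1.1²/2) = [130.4 + 9.6]·623.5 = 8.728e+04 Pa.

ΔP ≈ 87300 Pa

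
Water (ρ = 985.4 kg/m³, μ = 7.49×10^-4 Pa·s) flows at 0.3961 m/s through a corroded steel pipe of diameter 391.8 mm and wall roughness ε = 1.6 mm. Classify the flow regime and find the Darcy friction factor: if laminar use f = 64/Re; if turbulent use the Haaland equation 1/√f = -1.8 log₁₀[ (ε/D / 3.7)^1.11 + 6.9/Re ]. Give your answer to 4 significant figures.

f ≈ 0.02913

Re = ρVD/μ = 985.4·0.3961·0.3918/0.000749 = 2.042e+05.
Re > 4000 → turbulent. ε/D = 0.0016/0.3918 = 0.00408; Haaland: 1/√f = -1.8 log₁₀[0.000522 + 3.38e-05] = 5.859, so f = 0.02913.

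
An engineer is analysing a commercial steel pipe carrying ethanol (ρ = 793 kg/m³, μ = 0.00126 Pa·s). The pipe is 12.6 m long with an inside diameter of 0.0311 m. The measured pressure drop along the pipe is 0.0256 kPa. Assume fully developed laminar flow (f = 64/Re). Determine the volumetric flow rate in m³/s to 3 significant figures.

For laminar flow, f = 64/Re with Re = ρVD/μ, so Darcy-Weisbach reduces to ΔP = 32μLV/D². Solving for V: V = ΔP·D²/(32μL) = 25.6·(0.0311)²/(32·0.00126·12.6) = 0.04874 m/s.
Check: Re = ρVD/μ = 793·0.04874·0.0311/0.00126 = 954 < 2300, so the laminar assumption holds.
Q = V·A = 0.04874·(π/4·0.0311²) = 3.702e-05 m³/s = 3.70×10^-5 m³/s.

Q ≈ 3.70×10^-5 m³/s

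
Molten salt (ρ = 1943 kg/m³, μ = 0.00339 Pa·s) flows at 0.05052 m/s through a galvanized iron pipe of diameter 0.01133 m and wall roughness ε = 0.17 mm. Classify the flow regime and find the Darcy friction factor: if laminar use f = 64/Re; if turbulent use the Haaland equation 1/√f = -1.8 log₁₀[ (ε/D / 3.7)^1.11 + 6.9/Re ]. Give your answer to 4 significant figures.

Re = ρVD/μ = 1943·0.05052·0.01133/0.00339 = 328.1.
Re < 2300 → laminar, so f = 64/Re = 0.1951 (roughness is irrelevant in laminar flow).

f ≈ 0.1951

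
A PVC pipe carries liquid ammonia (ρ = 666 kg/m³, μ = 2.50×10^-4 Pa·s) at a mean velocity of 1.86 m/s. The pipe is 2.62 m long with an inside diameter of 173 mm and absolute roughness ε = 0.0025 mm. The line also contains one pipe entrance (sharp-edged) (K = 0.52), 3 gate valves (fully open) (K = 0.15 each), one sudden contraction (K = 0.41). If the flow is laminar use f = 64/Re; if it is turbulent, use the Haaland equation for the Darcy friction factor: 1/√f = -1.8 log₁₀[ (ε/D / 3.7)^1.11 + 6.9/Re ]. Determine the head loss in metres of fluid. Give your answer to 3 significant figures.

h_f ≈ 0.276 m

Reynolds number Re = ρVD/μ = 666 · 1.86 · 0.173 / 0.00025 = 8.572e+05.
Re > 4000 → turbulent. Relative roughness ε/D = 2.5e-06/0.173 = 1.45e-05. Haaland: 1/√f = -1.8 log₁₀[(1.45e-05/3.7)^1.11 + 6.9/8.572e+05] = -1.8 log₁₀[9.93e-07 + 8.05e-06] = 9.079, so f = 0.01213.
Total minor-loss coefficient ΣK = 1·0.52 + 3·0.15 + 1·0.41 = 1.38.
ΔP = [f·L/D + ΣK]·(ρV²/2) = [0.01213·2.62/0.173 + 1.38]·(666·1.86²/2) = [0.1837 + 1.38]·1152 = 1802 Pa.
Head loss h_f = ΔP/(ρg) = 1802/(666·9.81) = 0.276 m.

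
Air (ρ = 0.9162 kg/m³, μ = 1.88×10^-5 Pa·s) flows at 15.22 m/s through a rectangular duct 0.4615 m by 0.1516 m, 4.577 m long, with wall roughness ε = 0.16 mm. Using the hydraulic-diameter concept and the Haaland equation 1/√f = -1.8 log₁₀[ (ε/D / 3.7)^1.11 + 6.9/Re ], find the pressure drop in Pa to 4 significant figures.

ΔP ≈ 42.29 Pa

Hydraulic diameter D_h = 4A/P = 4·(0.4615·0.1516)/(2·(0.4615+0.1516)) = 0.2799/1.226 = 0.2282 m.
Re = ρVD_h/μ = 0.9162·15.22·0.2282/1.88e-05 = 1.693e+05.
ε/D_h = 0.00016/0.2282 = 0.000701; Haaland gives 1/√f = -1.8 log₁₀[7.38e-05+4.08e-05] = 7.094, so f = 0.01987.
ΔP = f(L/D_h)(ρV²/2) = 0.01987·4.577/0.2282·106.1 = 42.29 Pa.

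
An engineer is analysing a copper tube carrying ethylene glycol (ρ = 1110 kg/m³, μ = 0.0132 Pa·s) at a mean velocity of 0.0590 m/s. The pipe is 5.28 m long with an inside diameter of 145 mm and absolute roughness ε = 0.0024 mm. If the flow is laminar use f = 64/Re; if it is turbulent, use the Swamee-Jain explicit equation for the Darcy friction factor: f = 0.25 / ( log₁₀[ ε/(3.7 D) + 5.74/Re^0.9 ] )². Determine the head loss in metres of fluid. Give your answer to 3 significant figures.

Reynolds number Re = ρVD/μ = 1110 · 0.059 · 0.145 / 0.0132 = 719.4.
Re < 2300 → laminar flow, so f = 64/Re = 64/719.4 = 0.08896 (the turbulent correlation is not needed).
Darcy-Weisbach: ΔP = f(L/D)(ρV²/2) = 0.08896·(5.28/0.145)·(1110·0.059²/2) = 0.08896·36.41·1.932 = 6.259 Pa.
Head loss h_f = ΔP/(ρg) = 6.259/(1110·9.81) = 5.75×10^-4 m.

h_f ≈ 5.75×10^-4 m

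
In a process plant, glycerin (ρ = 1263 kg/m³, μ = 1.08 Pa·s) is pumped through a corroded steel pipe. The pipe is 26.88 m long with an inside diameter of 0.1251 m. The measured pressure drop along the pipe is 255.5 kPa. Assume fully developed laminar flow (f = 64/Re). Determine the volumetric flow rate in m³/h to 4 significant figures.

Q ≈ 190.5 m³/h

For laminar flow, f = 64/Re with Re = ρVD/μ, so Darcy-Weisbach reduces to ΔP = 32μLV/D². Solving for V: V = ΔP·D²/(32μL) = 2.555e+05·(0.1251)²/(32·1.08·26.88) = 4.304 m/s.
Check: Re = ρVD/μ = 1263·4.304·0.1251/1.08 = 629.7 < 2300, so the laminar assumption holds.
Q = V·A = 4.304·(π/4·0.1251²) = 0.05291 m³/s = 190.5 m³/h.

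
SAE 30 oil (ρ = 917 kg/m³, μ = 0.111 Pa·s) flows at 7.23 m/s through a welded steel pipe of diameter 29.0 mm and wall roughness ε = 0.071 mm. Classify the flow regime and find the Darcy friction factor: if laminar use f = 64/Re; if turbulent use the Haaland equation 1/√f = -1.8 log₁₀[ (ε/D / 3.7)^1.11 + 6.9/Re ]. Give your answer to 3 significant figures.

Re = ρVD/μ = 917·7.23·0.029/0.111 = 1732.
Re < 2300 → laminar, so f = 64/Re = 0.03695 (roughness is irrelevant in laminar flow).

f ≈ 0.0369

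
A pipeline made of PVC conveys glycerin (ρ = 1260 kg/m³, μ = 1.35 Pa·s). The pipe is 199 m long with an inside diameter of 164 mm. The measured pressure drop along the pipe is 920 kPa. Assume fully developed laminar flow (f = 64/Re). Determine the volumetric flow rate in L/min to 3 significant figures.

Q ≈ 3650 L/min

For laminar flow, f = 64/Re with Re = ρVD/μ, so Darcy-Weisbach reduces to ΔP = 32μLV/D². Solving for V: V = ΔP·D²/(32μL) = 9.2e+05·(0.164)²/(32·1.35·199) = 2.878 m/s.
Check: Re = ρVD/μ = 1260·2.878·0.164/1.35 = 440.6 < 2300, so the laminar assumption holds.
Q = V·A = 2.878·(π/4·0.164²) = 0.0608 m³/s = 3650 L/min.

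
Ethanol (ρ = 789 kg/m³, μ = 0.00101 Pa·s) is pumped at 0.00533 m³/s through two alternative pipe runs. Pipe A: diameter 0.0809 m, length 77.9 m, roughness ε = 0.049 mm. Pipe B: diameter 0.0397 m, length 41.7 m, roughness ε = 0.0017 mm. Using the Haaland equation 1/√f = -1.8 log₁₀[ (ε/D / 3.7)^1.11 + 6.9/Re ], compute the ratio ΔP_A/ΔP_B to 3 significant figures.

Pipe A: V = Q/A = 0.00533/0.00514 = 1.037 m/s; Re = 6.553e+04; ε/D = 0.000606; Haaland → f = 0.02166; ΔP_A = f(L/D)(ρV²/2) = 8848 Pa.
Pipe B: V = Q/A = 0.00533/0.001238 = 4.306 m/s; Re = 1.335e+05; ε/D = 4.28e-05; Haaland → f = 0.01701; ΔP_B = f(L/D)(ρV²/2) = 1.307e+05 Pa.
ΔP_A/ΔP_B = 8848/1.307e+05 = 0.0677.

ΔP_A/ΔP_B ≈ 0.0677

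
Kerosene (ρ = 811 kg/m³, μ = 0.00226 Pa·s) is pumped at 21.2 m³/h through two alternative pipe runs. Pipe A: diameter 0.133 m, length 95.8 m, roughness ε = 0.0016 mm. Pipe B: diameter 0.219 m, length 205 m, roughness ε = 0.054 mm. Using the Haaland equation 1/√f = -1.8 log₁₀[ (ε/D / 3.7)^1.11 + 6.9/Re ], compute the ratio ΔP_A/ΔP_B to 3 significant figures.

ΔP_A/ΔP_B ≈ 4.92

Pipe A: V = Q/A = 0.005889/0.01389 = 0.4239 m/s; Re = 2.023e+04; ε/D = 1.2e-05; Haaland → f = 0.02569; ΔP_A = f(L/D)(ρV²/2) = 1348 Pa.
Pipe B: V = Q/A = 0.005889/0.03767 = 0.1563 m/s; Re = 1.229e+04; ε/D = 0.000247; Haaland → f = 0.02953; ΔP_B = f(L/D)(ρV²/2) = 273.9 Pa.
ΔP_A/ΔP_B = 1348/273.9 = 4.92.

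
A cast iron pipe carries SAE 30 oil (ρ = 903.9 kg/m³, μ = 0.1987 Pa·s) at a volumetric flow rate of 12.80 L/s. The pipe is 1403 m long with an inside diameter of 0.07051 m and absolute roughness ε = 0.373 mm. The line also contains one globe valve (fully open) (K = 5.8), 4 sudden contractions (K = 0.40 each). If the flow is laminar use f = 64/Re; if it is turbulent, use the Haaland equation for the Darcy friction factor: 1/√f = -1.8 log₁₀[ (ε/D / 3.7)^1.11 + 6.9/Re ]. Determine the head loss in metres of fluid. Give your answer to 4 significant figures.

h_f ≈ 667.4 m

Q = 12.80 L/s = 12.80/1000 = 0.0128 m³/s.
Cross-sectional area A = πD²/4 = π(0.07051)²/4 = 0.003905 m²; mean velocity V = Q/A = 0.0128/0.003905 = 3.278 m/s.
Reynolds number Re = ρVD/μ = 903.9 · 3.278 · 0.07051 / 0.199 = 1051.
Re < 2300 → laminar flow, so f = 64/Re = 64/1051 = 0.06087 (the turbulent correlation is not needed).
Total minor-loss coefficient ΣK = 1·5.8 + 4·0.4 = 7.4.
ΔP = [f·L/D + ΣK]·(ρV²/2) = [0.06087·1403/0.07051 + 7.4]·(903.9·3.278²/2) = [1211 + 7.4]·4857 = 5.918e+06 Pa.
Head loss h_f = ΔP/(ρg) = 5.918e+06/(903.9·9.81) = 667.4 m.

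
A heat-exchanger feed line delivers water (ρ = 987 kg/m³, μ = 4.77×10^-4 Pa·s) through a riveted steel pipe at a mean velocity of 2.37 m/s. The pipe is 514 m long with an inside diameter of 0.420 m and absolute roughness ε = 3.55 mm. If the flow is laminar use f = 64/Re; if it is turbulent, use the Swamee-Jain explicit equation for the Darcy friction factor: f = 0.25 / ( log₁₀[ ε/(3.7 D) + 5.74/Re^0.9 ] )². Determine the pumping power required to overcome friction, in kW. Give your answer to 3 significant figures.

P ≈ 40.0 kW

Reynolds number Re = ρVD/μ = 987 · 2.37 · 0.42 / 0.000477 = 2.06e+06.
Re > 4000 → turbulent. Relative roughness ε/D = 0.00355/0.42 = 0.00845. Swamee-Jain: f = 0.25/(log₁₀[0.00845/3.7 + 5.74/2.06e+06^0.9])² = 0.25/(log₁₀[0.00228 + 1.19e-05])² = 0.25/(-2.639)² = 0.0359.
Darcy-Weisbach: ΔP = f(L/D)(ρV²/2) = 0.0359·(514/0.42)·(987·2.37²/2) = 0.0359·1224·2772 = 1.218e+05 Pa.
Q = V·A = 2.37·0.1385 = 0.3283 m³/s.
Pumping power P = QΔP = 0.3283·1.218e+05 = 39990 W = 40.0 kW.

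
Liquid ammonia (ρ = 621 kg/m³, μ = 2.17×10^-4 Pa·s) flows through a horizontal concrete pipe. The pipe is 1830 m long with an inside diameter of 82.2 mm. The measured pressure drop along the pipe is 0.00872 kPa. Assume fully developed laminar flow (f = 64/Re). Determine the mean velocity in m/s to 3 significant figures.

For laminar flow, f = 64/Re with Re = ρVD/μ, so Darcy-Weisbach reduces to ΔP = 32μLV/D². Solving for V: V = ΔP·D²/(32μL) = 8.72·(0.0822)²/(32·0.000217·1830) = 0.004637 m/s.
Check: Re = ρVD/μ = 621·0.004637·0.0822/0.000217 = 1091 < 2300, so the laminar assumption holds.

V ≈ 0.00464 m/s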